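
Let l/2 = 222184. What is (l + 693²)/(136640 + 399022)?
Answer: 924617/535662 ≈ 1.7261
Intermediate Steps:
l = 444368 (l = 2*222184 = 444368)
(l + 693²)/(136640 + 399022) = (444368 + 693²)/(136640 + 399022) = (444368 + 480249)/535662 = 924617*(1/535662) = 924617/535662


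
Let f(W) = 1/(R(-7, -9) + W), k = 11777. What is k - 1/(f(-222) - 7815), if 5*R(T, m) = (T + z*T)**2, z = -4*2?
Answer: 118820038611/10089160 ≈ 11777.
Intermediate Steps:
z = -8
R(T, m) = 49*T**2/5 (R(T, m) = (T - 8*T)**2/5 = (-7*T)**2/5 = (49*T**2)/5 = 49*T**2/5)
f(W) = 1/(2401/5 + W) (f(W) = 1/((49/5)*(-7)**2 + W) = 1/((49/5)*49 + W) = 1/(2401/5 + W))
k - 1/(f(-222) - 7815) = 11777 - 1/(5/(2401 + 5*(-222)) - 7815) = 11777 - 1/(5/(2401 - 1110) - 7815) = 11777 - 1/(5/1291 - 7815) = 11777 - 1/(-10089160/1291) = 11777 - 1*(-1291/10089160) = 11777 + 1291/10089160 = 118820038611/10089160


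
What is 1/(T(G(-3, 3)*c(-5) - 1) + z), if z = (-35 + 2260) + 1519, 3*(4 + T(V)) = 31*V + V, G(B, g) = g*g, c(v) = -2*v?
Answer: 3/14068 ≈ 0.00021325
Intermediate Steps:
G(B, g) = g²
T(V) = -4 + 32*V/3 (T(V) = -4 + (31*V + V)/3 = -4 + (32*V)/3 = -4 + 32*V/3)
z = 3744 (z = 2225 + 1519 = 3744)
1/(T(G(-3, 3)*c(-5) - 1) + z) = 1/((-4 + 32*(3²*(-2*(-5)) - 1)/3) + 3744) = 1/((-4 + 32*(9*10 - 1)/3) + 3744) = 1/((-4 + 32*(90 - 1)/3) + 3744) = 1/((-4 + (32/3)*89) + 3744) = 1/((-4 + 2848/3) + 3744) = 1/(2836/3 + 3744) = 1/(14068/3) = 3/14068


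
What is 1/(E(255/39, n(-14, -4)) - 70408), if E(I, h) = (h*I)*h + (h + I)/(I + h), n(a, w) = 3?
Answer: -13/914526 ≈ -1.4215e-5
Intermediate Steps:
E(I, h) = 1 + I*h**2 (E(I, h) = (I*h)*h + (I + h)/(I + h) = I*h**2 + 1 = 1 + I*h**2)
1/(E(255/39, n(-14, -4)) - 70408) = 1/((1 + (255/39)*3**2) - 70408) = 1/((1 + (255*(1/39))*9) - 70408) = 1/((1 + (85/13)*9) - 70408) = 1/((1 + 765/13) - 70408) = 1/(778/13 - 70408) = 1/(-914526/13) = -13/914526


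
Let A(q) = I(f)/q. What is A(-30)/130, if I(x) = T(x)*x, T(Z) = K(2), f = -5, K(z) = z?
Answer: 1/390 ≈ 0.0025641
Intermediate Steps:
T(Z) = 2
I(x) = 2*x
A(q) = -10/q (A(q) = (2*(-5))/q = -10/q)
A(-30)/130 = -10/(-30)/130 = -10*(-1/30)*(1/130) = (1/3)*(1/130) = 1/390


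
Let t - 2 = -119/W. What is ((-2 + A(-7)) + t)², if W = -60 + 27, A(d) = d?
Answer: 12544/1089 ≈ 11.519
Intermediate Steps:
W = -33
t = 185/33 (t = 2 - 119/(-33) = 2 - 119*(-1/33) = 2 + 119/33 = 185/33 ≈ 5.6061)
((-2 + A(-7)) + t)² = ((-2 - 7) + 185/33)² = (-9 + 185/33)² = (-112/33)² = 12544/1089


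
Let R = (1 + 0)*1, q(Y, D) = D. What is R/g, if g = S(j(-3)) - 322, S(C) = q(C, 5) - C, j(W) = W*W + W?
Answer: -1/323 ≈ -0.0030960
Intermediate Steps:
j(W) = W + W² (j(W) = W² + W = W + W²)
S(C) = 5 - C
R = 1 (R = 1*1 = 1)
g = -323 (g = (5 - (-3)*(1 - 3)) - 322 = (5 - (-3)*(-2)) - 322 = (5 - 1*6) - 322 = (5 - 6) - 322 = -1 - 322 = -323)
R/g = 1/(-323) = 1*(-1/323) = -1/323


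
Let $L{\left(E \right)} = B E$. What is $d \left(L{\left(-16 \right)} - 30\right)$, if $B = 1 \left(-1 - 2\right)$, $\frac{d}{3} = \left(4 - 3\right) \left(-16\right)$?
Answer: $-864$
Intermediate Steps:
$d = -48$ ($d = 3 \left(4 - 3\right) \left(-16\right) = 3 \cdot 1 \left(-16\right) = 3 \left(-16\right) = -48$)
$B = -3$ ($B = 1 \left(-1 - 2\right) = 1 \left(-3\right) = -3$)
$L{\left(E \right)} = - 3 E$
$d \left(L{\left(-16 \right)} - 30\right) = - 48 \left(\left(-3\right) \left(-16\right) - 30\right) = - 48 \left(48 - 30\right) = \left(-48\right) 18 = -864$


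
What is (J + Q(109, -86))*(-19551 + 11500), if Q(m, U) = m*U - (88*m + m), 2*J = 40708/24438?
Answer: 1876424413648/12219 ≈ 1.5357e+8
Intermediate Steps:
J = 10177/12219 (J = (40708/24438)/2 = (40708*(1/24438))/2 = (1/2)*(20354/12219) = 10177/12219 ≈ 0.83288)
Q(m, U) = -89*m + U*m (Q(m, U) = U*m - 89*m = -89*m + U*m)
(J + Q(109, -86))*(-19551 + 11500) = (10177/12219 + 109*(-89 - 86))*(-19551 + 11500) = (10177/12219 + 109*(-175))*(-8051) = (10177/12219 - 19075)*(-8051) = -233067248/12219*(-8051) = 1876424413648/12219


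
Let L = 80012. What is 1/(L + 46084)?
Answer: 1/126096 ≈ 7.9305e-6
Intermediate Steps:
1/(L + 46084) = 1/(80012 + 46084) = 1/126096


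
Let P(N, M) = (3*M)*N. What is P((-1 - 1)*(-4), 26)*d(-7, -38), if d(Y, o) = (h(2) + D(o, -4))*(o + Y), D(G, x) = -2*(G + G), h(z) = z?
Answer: -4324320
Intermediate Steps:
D(G, x) = -4*G
d(Y, o) = (2 - 4*o)*(Y + o) (d(Y, o) = (2 - 4*o)*(o + Y) = (2 - 4*o)*(Y + o))
P(N, M) = 3*M*N
P((-1 - 1)*(-4), 26)*d(-7, -38) = (3*26*((-1 - 1)*(-4)))*(-4*(-38)**2 + 2*(-7) + 2*(-38) - 4*(-7)*(-38)) = (3*26*(-2*(-4)))*(-4*1444 - 14 - 76 - 1064) = (3*26*8)*(-5776 - 14 - 76 - 1064) = 624*(-6930) = -4324320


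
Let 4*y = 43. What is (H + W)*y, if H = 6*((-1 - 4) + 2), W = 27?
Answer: 387/4 ≈ 96.750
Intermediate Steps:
y = 43/4 (y = (¼)*43 = 43/4 ≈ 10.750)
H = -18 (H = 6*(-5 + 2) = 6*(-3) = -18)
(H + W)*y = (-18 + 27)*(43/4) = 9*(43/4) = 387/4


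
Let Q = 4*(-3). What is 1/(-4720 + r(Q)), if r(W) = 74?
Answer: -1/4646 ≈ -0.00021524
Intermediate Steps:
Q = -12
1/(-4720 + r(Q)) = 1/(-4720 + 74) = 1/(-4646) = -1/4646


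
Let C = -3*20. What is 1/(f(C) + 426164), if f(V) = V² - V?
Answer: 1/429824 ≈ 2.3265e-6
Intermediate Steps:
C = -60
1/(f(C) + 426164) = 1/(-60*(-1 - 60) + 426164) = 1/(-60*(-61) + 426164) = 1/(3660 + 426164) = 1/429824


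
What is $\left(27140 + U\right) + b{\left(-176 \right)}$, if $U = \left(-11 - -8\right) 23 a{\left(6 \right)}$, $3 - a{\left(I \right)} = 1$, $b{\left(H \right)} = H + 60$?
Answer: $26886$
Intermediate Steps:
$b{\left(H \right)} = 60 + H$
$a{\left(I \right)} = 2$ ($a{\left(I \right)} = 3 - 1 = 2$)
$U = -138$ ($U = \left(-11 - -8\right) 23 \cdot 2 = \left(-11 + 8\right) 23 \cdot 2 = \left(-3\right) 23 \cdot 2 = \left(-69\right) 2 = -138$)
$\left(27140 + U\right) + b{\left(-176 \right)} = \left(27140 - 138\right) + \left(60 - 176\right) = 27002 - 116 = 26886$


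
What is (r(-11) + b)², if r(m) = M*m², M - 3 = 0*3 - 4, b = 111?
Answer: 100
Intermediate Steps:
M = -1 (M = 3 + (0*3 - 4) = 3 + (0 - 4) = 3 - 4 = -1)
r(m) = -m²
(r(-11) + b)² = (-1*(-11)² + 111)² = (-1*121 + 111)² = (-121 + 111)² = (-10)² = 100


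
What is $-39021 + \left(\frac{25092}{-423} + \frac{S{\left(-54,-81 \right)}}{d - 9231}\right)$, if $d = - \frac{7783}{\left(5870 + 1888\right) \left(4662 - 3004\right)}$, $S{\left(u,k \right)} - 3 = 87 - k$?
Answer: $- \frac{218091754561503193}{5580600566549} \approx -39080.0$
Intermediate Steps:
$S{\left(u,k \right)} = 90 - k$ ($S{\left(u,k \right)} = 3 - \left(-87 + k\right) = 90 - k$)
$d = - \frac{7783}{12862764}$ ($d = - \frac{7783}{7758 \cdot 1658} = - \frac{7783}{12862764} \approx -0.00060508$)
$-39021 + \left(\frac{25092}{-423} + \frac{S{\left(-54,-81 \right)}}{d - 9231}\right) = -39021 + \left(\frac{25092}{-423} + \frac{90 - -81}{- \frac{7783}{12862764} - 9231}\right) = -39021 + \left(25092 \left(- \frac{1}{423}\right) + \frac{90 + 81}{- \frac{7783}{12862764} - 9231}\right) = -39021 - \left(\frac{2788}{47} - \frac{171}{- \frac{118736182267}{12862764}}\right) = -39021 + \left(- \frac{2788}{47} + 171 \left(- \frac{12862764}{118736182267}\right)\right) = -39021 - \frac{331139854194664}{5580600566549} = - \frac{218091754561503193}{5580600566549}$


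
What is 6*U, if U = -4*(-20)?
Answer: 480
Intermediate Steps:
U = 80
6*U = 6*80 = 480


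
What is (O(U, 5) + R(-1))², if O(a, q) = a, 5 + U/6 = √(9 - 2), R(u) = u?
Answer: 1213 - 372*√7 ≈ 228.78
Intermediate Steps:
U = -30 + 6*√7 (U = -30 + 6*√(9 - 2) = -30 + 6*√7 ≈ -14.125)
(O(U, 5) + R(-1))² = ((-30 + 6*√7) - 1)² = (-31 + 6*√7)²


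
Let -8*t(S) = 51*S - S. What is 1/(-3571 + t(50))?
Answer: -2/7767 ≈ -0.00025750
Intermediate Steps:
t(S) = -25*S/4 (t(S) = -(51*S - S)/8 = -25*S/4)
1/(-3571 + t(50)) = 1/(-3571 - 25/4*50) = 1/(-3571 - 625/2) = 1/(-7767/2) = -2/7767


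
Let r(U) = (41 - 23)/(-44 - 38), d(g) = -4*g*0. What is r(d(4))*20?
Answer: -180/41 ≈ -4.3902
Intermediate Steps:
d(g) = 0
r(U) = -9/41 (r(U) = 18/(-82) = 18*(-1/82) = -9/41)
r(d(4))*20 = -9/41*20 = -180/41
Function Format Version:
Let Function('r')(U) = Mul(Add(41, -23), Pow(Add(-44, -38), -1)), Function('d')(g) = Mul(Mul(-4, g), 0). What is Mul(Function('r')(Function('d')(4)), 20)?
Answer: Rational(-180, 41) ≈ -4.3902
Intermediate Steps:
Function('d')(g) = 0
Function('r')(U) = Rational(-9, 41) (Function('r')(U) = Mul(18, Pow(-82, -1)) = Mul(18, Rational(-1, 82)) = Rational(-9, 41))
Mul(Function('r')(Function('d')(4)), 20) = Mul(Rational(-9, 41), 20) = Rational(-180, 41)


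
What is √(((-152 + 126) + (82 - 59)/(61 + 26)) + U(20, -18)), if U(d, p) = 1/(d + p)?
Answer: I*√764034/174 ≈ 5.0235*I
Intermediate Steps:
√(((-152 + 126) + (82 - 59)/(61 + 26)) + U(20, -18)) = √(((-152 + 126) + (82 - 59)/(61 + 26)) + 1/(20 - 18)) = √((-26 + 23/87) + 1/2) = √((-26 + 23*(1/87)) + ½) = √((-26 + 23/87) + ½) = √(-2239/87 + ½) = √(-4391/174) = I*√764034/174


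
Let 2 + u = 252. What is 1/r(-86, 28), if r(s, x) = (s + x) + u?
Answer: 1/192 ≈ 0.0052083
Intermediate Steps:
u = 250 (u = -2 + 252 = 250)
r(s, x) = 250 + s + x (r(s, x) = (s + x) + 250 = 250 + s + x)
1/r(-86, 28) = 1/(250 - 86 + 28) = 1/192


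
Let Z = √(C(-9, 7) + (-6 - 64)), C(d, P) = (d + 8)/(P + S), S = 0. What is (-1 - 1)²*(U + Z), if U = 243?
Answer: 972 + 4*I*√3437/7 ≈ 972.0 + 33.501*I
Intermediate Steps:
C(d, P) = (8 + d)/P (C(d, P) = (d + 8)/(P + 0) = (8 + d)/P)
Z = I*√3437/7 (Z = √((8 - 9)/7 + (-6 - 64)) = √((⅐)*(-1) - 70) = √(-⅐ - 70) = √(-491/7) = I*√3437/7 ≈ 8.3751*I)
(-1 - 1)²*(U + Z) = (-1 - 1)²*(243 + I*√3437/7) = (-2)²*(243 + I*√3437/7) = 4*(243 + I*√3437/7) = 972 + 4*I*√3437/7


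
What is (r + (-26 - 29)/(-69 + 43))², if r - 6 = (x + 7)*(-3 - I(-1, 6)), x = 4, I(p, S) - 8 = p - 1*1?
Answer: 5583769/676 ≈ 8260.0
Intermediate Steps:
I(p, S) = 7 + p (I(p, S) = 8 + (p - 1*1) = 8 + (p - 1) = 8 + (-1 + p) = 7 + p)
r = -93 (r = 6 + (4 + 7)*(-3 - (7 - 1)) = 6 + 11*(-3 - 1*6) = 6 + 11*(-3 - 6) = 6 + 11*(-9) = 6 - 99 = -93)
(r + (-26 - 29)/(-69 + 43))² = (-93 + (-26 - 29)/(-69 + 43))² = (-93 - 55/(-26))² = (-93 - 55*(-1/26))² = (-93 + 55/26)² = (-2363/26)² = 5583769/676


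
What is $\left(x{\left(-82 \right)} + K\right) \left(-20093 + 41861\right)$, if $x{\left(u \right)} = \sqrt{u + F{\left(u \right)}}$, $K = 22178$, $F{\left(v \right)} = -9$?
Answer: $482770704 + 21768 i \sqrt{91} \approx 4.8277 \cdot 10^{8} + 2.0765 \cdot 10^{5} i$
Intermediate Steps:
$x{\left(u \right)} = \sqrt{-9 + u}$ ($x{\left(u \right)} = \sqrt{u - 9} = \sqrt{-9 + u}$)
$\left(x{\left(-82 \right)} + K\right) \left(-20093 + 41861\right) = \left(\sqrt{-9 - 82} + 22178\right) \left(-20093 + 41861\right) = \left(\sqrt{-91} + 22178\right) 21768 = \left(i \sqrt{91} + 22178\right) 21768 = \left(22178 + i \sqrt{91}\right) 21768 = 482770704 + 21768 i \sqrt{91}$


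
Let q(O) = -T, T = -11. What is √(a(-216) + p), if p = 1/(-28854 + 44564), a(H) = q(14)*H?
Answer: I*√586406525890/15710 ≈ 48.744*I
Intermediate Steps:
q(O) = 11 (q(O) = -1*(-11) = 11)
a(H) = 11*H
p = 1/15710 ≈ 6.3654e-5
√(a(-216) + p) = √(11*(-216) + 1/15710) = √(-2376 + 1/15710) = √(-37326959/15710) = I*√586406525890/15710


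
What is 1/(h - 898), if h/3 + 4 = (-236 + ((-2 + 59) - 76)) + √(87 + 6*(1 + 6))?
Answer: -1675/2804464 - 3*√129/2804464 ≈ -0.00060941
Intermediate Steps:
h = -777 + 3*√129 (h = -12 + 3*((-236 + ((-2 + 59) - 76)) + √(87 + 6*(1 + 6))) = -12 + 3*((-236 + (57 - 76)) + √(87 + 6*7)) = -12 + 3*((-236 - 19) + √(87 + 42)) = -12 + 3*(-255 + √129) = -12 + (-765 + 3*√129) = -777 + 3*√129 ≈ -742.93)
1/(h - 898) = 1/((-777 + 3*√129) - 898) = 1/(-1675 + 3*√129)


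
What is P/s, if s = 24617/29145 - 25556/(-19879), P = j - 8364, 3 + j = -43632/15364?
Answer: -18626019383607525/4740527488883 ≈ -3929.1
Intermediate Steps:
j = -22431/3841 (j = -3 - 43632/15364 = -3 - 43632*1/15364 = -3 - 10908/3841 = -22431/3841 ≈ -5.8399)
P = -32148555/3841 (P = -22431/3841 - 8364 = -32148555/3841 ≈ -8369.8)
s = 1234190963/579373455 (s = 24617*(1/29145) - 25556*(-1/19879) = 24617/29145 + 25556/19879 = 1234190963/579373455 ≈ 2.1302)
P/s = -32148555/(3841*1234190963/579373455) = -32148555/3841*579373455/1234190963 = -18626019383607525/4740527488883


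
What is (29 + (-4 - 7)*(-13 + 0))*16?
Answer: 2752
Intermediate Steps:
(29 + (-4 - 7)*(-13 + 0))*16 = (29 - 11*(-13))*16 = (29 + 143)*16 = 172*16 = 2752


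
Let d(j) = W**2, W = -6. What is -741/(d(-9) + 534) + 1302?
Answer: 13007/10 ≈ 1300.7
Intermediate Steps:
d(j) = 36 (d(j) = (-6)**2 = 36)
-741/(d(-9) + 534) + 1302 = -741/(36 + 534) + 1302 = -741/570 + 1302 = -741*1/570 + 1302 = -13/10 + 1302 = 13007/10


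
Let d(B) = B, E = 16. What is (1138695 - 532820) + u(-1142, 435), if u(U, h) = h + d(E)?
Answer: 606326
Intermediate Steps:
u(U, h) = 16 + h (u(U, h) = h + 16 = 16 + h)
(1138695 - 532820) + u(-1142, 435) = (1138695 - 532820) + (16 + 435) = 605875 + 451 = 606326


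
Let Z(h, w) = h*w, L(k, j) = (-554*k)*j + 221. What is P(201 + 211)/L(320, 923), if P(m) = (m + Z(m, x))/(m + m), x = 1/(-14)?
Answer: -1/352432164 ≈ -2.8374e-9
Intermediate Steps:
L(k, j) = 221 - 554*j*k (L(k, j) = -554*j*k + 221 = 221 - 554*j*k)
x = -1/14 ≈ -0.071429
P(m) = 13/28 (P(m) = (m + m*(-1/14))/(m + m) = (m - m/14)/((2*m)) = (13*m/14)*(1/(2*m)) = 13/28)
P(201 + 211)/L(320, 923) = 13/(28*(221 - 554*923*320)) = 13/(28*(221 - 163629440)) = (13/28)/(-163629219) = (13/28)*(-1/163629219) = -1/352432164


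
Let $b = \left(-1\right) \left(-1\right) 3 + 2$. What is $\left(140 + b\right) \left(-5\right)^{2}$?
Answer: $3625$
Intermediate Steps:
$b = 5$ ($b = 1 \cdot 3 + 2 = 3 + 2 = 5$)
$\left(140 + b\right) \left(-5\right)^{2} = \left(140 + 5\right) \left(-5\right)^{2} = 145 \cdot 25 = 3625$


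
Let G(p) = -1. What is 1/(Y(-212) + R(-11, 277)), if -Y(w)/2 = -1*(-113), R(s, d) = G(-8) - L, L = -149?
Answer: -1/78 ≈ -0.012821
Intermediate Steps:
R(s, d) = 148 (R(s, d) = -1 - 1*(-149) = -1 + 149 = 148)
Y(w) = -226 (Y(w) = -(-2)*(-113) = -2*113 = -226)
1/(Y(-212) + R(-11, 277)) = 1/(-226 + 148) = 1/(-78) = -1/78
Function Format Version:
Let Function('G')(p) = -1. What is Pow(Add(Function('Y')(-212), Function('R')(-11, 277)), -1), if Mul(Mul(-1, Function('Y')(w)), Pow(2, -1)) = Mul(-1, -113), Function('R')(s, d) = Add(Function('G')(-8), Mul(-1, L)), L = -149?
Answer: Rational(-1, 78) ≈ -0.012821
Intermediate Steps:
Function('R')(s, d) = 148 (Function('R')(s, d) = Add(-1, Mul(-1, -149)) = Add(-1, 149) = 148)
Function('Y')(w) = -226 (Function('Y')(w) = Mul(-2, Mul(-1, -113)) = Mul(-2, 113) = -226)
Pow(Add(Function('Y')(-212), Function('R')(-11, 277)), -1) = Pow(Add(-226, 148), -1) = Pow(-78, -1) = Rational(-1, 78)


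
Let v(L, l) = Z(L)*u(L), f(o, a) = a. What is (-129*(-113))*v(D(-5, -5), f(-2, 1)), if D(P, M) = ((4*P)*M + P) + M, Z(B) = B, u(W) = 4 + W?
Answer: 123321420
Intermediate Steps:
D(P, M) = M + P + 4*M*P (D(P, M) = (4*M*P + P) + M = (P + 4*M*P) + M = M + P + 4*M*P)
v(L, l) = L*(4 + L)
(-129*(-113))*v(D(-5, -5), f(-2, 1)) = (-129*(-113))*((-5 - 5 + 4*(-5)*(-5))*(4 + (-5 - 5 + 4*(-5)*(-5)))) = 14577*((-5 - 5 + 100)*(4 + (-5 - 5 + 100))) = 14577*(90*(4 + 90)) = 14577*(90*94) = 14577*8460 = 123321420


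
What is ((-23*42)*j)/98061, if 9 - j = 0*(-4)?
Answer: -2898/32687 ≈ -0.088659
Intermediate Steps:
j = 9 (j = 9 - 0*(-4) = 9 - 1*0 = 9 + 0 = 9)
((-23*42)*j)/98061 = (-23*42*9)/98061 = -966*9*(1/98061) = -8694*1/98061 = -2898/32687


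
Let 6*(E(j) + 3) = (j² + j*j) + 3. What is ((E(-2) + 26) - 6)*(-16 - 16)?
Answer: -1808/3 ≈ -602.67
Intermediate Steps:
E(j) = -5/2 + j²/3 (E(j) = -3 + ((j² + j*j) + 3)/6 = -3 + ((j² + j²) + 3)/6 = -3 + (2*j² + 3)/6 = -3 + (3 + 2*j²)/6 = -3 + (½ + j²/3) = -5/2 + j²/3)
((E(-2) + 26) - 6)*(-16 - 16) = (((-5/2 + (⅓)*(-2)²) + 26) - 6)*(-16 - 16) = (((-5/2 + (⅓)*4) + 26) - 6)*(-32) = (((-5/2 + 4/3) + 26) - 6)*(-32) = ((-7/6 + 26) - 6)*(-32) = (149/6 - 6)*(-32) = (113/6)*(-32) = -1808/3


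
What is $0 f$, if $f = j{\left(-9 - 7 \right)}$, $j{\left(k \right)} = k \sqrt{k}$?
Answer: $0$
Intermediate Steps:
$j{\left(k \right)} = k^{\frac{3}{2}}$
$f = - 64 i$ ($f = \left(-9 - 7\right)^{\frac{3}{2}} = \left(-16\right)^{\frac{3}{2}} = - 64 i \approx - 64.0 i$)
$0 f = 0 \left(- 64 i\right) = 0$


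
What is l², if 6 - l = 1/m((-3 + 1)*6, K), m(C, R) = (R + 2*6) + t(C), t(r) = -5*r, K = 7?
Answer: 223729/6241 ≈ 35.848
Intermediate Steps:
m(C, R) = 12 + R - 5*C (m(C, R) = (R + 2*6) - 5*C = (R + 12) - 5*C = (12 + R) - 5*C = 12 + R - 5*C)
l = 473/79 (l = 6 - 1/(12 + 7 - 5*(-3 + 1)*6) = 6 - 1/(12 + 7 - (-10)*6) = 6 - 1/(12 + 7 - 5*(-12)) = 6 - 1/(12 + 7 + 60) = 6 - 1/79 = 473/79 ≈ 5.9873)
l² = (473/79)² = 223729/6241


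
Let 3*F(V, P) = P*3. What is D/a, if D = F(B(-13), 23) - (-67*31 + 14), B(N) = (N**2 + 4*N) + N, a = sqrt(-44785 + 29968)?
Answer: -2086*I*sqrt(14817)/14817 ≈ -17.137*I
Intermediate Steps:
a = I*sqrt(14817) (a = sqrt(-14817) = I*sqrt(14817) ≈ 121.73*I)
B(N) = N**2 + 5*N
F(V, P) = P (F(V, P) = (P*3)/3 = (3*P)/3 = P)
D = 2086 (D = 23 - (-67*31 + 14) = 23 - (-2077 + 14) = 23 - 1*(-2063) = 23 + 2063 = 2086)
D/a = 2086/((I*sqrt(14817))) = 2086*(-I*sqrt(14817)/14817) = -2086*I*sqrt(14817)/14817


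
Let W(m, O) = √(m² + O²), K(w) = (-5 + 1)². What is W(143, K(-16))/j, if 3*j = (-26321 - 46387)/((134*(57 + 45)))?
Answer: -3417*√20705/6059 ≈ -81.149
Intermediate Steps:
K(w) = 16 (K(w) = (-4)² = 16)
j = -6059/3417 (j = ((-26321 - 46387)/((134*(57 + 45))))/3 = (-72708/(134*102))/3 = (-72708/13668)/3 = (-72708*1/13668)/3 = (⅓)*(-6059/1139) = -6059/3417 ≈ -1.7732)
W(m, O) = √(O² + m²)
W(143, K(-16))/j = √(16² + 143²)/(-6059/3417) = √(256 + 20449)*(-3417/6059) = √20705*(-3417/6059) = -3417*√20705/6059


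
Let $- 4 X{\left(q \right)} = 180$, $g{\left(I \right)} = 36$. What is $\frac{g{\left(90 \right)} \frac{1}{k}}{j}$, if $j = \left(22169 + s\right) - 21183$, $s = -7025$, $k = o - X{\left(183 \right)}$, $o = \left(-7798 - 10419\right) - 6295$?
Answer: $\frac{4}{16417357} \approx 2.4364 \cdot 10^{-7}$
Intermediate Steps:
$X{\left(q \right)} = -45$ ($X{\left(q \right)} = \left(- \frac{1}{4}\right) 180 = -45$)
$o = -24512$ ($o = -18217 - 6295 = -24512$)
$k = -24467$ ($k = -24512 - -45 = -24512 + 45 = -24467$)
$j = -6039$ ($j = \left(22169 - 7025\right) - 21183 = 15144 - 21183 = -6039$)
$\frac{g{\left(90 \right)} \frac{1}{k}}{j} = \frac{36 \frac{1}{-24467}}{-6039} = 36 \left(- \frac{1}{24467}\right) \left(- \frac{1}{6039}\right) = \left(- \frac{36}{24467}\right) \left(- \frac{1}{6039}\right) = \frac{4}{16417357}$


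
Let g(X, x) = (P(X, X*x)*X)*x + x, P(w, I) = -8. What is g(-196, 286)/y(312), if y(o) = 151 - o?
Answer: -448734/161 ≈ -2787.2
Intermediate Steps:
g(X, x) = x - 8*X*x (g(X, x) = (-8*X)*x + x = -8*X*x + x = x - 8*X*x)
g(-196, 286)/y(312) = (286*(1 - 8*(-196)))/(151 - 1*312) = (286*(1 + 1568))/(151 - 312) = (286*1569)/(-161) = 448734*(-1/161) = -448734/161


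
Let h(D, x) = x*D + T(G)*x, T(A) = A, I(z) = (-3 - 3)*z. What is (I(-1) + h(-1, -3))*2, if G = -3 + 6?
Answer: 0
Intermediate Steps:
I(z) = -6*z
G = 3
h(D, x) = 3*x + D*x (h(D, x) = x*D + 3*x = D*x + 3*x = 3*x + D*x)
(I(-1) + h(-1, -3))*2 = (-6*(-1) - 3*(3 - 1))*2 = (6 - 3*2)*2 = (6 - 6)*2 = 0*2 = 0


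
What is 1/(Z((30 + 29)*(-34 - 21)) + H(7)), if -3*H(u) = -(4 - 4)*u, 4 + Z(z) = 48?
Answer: 1/44 ≈ 0.022727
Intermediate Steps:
Z(z) = 44 (Z(z) = -4 + 48 = 44)
H(u) = 0 (H(u) = -(-1)*(4 - 4)*u/3 = -(-1)*0*u/3 = -(-1)*0/3 = -⅓*0 = 0)
1/(Z((30 + 29)*(-34 - 21)) + H(7)) = 1/(44 + 0) = 1/44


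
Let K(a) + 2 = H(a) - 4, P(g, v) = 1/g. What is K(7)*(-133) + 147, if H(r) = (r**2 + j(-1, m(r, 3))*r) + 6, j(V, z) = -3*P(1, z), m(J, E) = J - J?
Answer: -3577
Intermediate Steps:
m(J, E) = 0
j(V, z) = -3 (j(V, z) = -3/1 = -3*1 = -3)
H(r) = 6 + r**2 - 3*r (H(r) = (r**2 - 3*r) + 6 = 6 + r**2 - 3*r)
K(a) = a**2 - 3*a (K(a) = -2 + ((6 + a**2 - 3*a) - 4) = -2 + (2 + a**2 - 3*a) = a**2 - 3*a)
K(7)*(-133) + 147 = (7*(-3 + 7))*(-133) + 147 = (7*4)*(-133) + 147 = 28*(-133) + 147 = -3724 + 147 = -3577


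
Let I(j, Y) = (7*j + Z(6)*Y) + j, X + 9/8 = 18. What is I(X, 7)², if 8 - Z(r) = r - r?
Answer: 36481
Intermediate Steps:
Z(r) = 8 (Z(r) = 8 - (r - r) = 8 - 1*0 = 8 + 0 = 8)
X = 135/8 (X = -9/8 + 18 = 135/8 ≈ 16.875)
I(j, Y) = 8*Y + 8*j (I(j, Y) = (7*j + 8*Y) + j = 8*Y + 8*j)
I(X, 7)² = (8*7 + 8*(135/8))² = (56 + 135)² = 191² = 36481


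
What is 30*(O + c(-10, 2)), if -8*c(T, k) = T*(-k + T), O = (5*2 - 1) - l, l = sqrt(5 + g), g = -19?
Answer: -180 - 30*I*sqrt(14) ≈ -180.0 - 112.25*I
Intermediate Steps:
l = I*sqrt(14) (l = sqrt(5 - 19) = sqrt(-14) = I*sqrt(14) ≈ 3.7417*I)
O = 9 - I*sqrt(14) (O = (5*2 - 1) - I*sqrt(14) = (10 - 1) - I*sqrt(14) = 9 - I*sqrt(14) ≈ 9.0 - 3.7417*I)
c(T, k) = -T*(T - k)/8 (c(T, k) = -T*(-k + T)/8 = -T*(T - k)/8)
30*(O + c(-10, 2)) = 30*((9 - I*sqrt(14)) + (1/8)*(-10)*(2 - 1*(-10))) = 30*((9 - I*sqrt(14)) + (1/8)*(-10)*(2 + 10)) = 30*((9 - I*sqrt(14)) + (1/8)*(-10)*12) = 30*((9 - I*sqrt(14)) - 15) = 30*(-6 - I*sqrt(14)) = -180 - 30*I*sqrt(14)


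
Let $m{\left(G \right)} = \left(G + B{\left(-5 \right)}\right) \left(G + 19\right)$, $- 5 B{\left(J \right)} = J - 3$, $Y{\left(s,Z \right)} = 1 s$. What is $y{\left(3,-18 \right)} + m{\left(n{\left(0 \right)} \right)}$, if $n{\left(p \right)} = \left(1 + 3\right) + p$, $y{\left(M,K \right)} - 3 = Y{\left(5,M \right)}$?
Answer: $\frac{684}{5} \approx 136.8$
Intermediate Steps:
$Y{\left(s,Z \right)} = s$
$y{\left(M,K \right)} = 8$ ($y{\left(M,K \right)} = 3 + 5 = 8$)
$B{\left(J \right)} = \frac{3}{5} - \frac{J}{5}$ ($B{\left(J \right)} = - \frac{J - 3}{5} = - \frac{-3 + J}{5} = \frac{3}{5} - \frac{J}{5}$)
$n{\left(p \right)} = 4 + p$
$m{\left(G \right)} = \left(19 + G\right) \left(\frac{8}{5} + G\right)$ ($m{\left(G \right)} = \left(G + \left(\frac{3}{5} - -1\right)\right) \left(G + 19\right) = \left(G + \left(\frac{3}{5} + 1\right)\right) \left(19 + G\right) = \left(G + \frac{8}{5}\right) \left(19 + G\right) = \left(\frac{8}{5} + G\right) \left(19 + G\right) = \left(19 + G\right) \left(\frac{8}{5} + G\right)$)
$y{\left(3,-18 \right)} + m{\left(n{\left(0 \right)} \right)} = 8 + \left(\frac{152}{5} + \left(4 + 0\right)^{2} + \frac{103 \left(4 + 0\right)}{5}\right) = 8 + \left(\frac{152}{5} + 4^{2} + \frac{103}{5} \cdot 4\right) = 8 + \left(\frac{152}{5} + 16 + \frac{412}{5}\right) = 8 + \frac{644}{5} = \frac{684}{5}$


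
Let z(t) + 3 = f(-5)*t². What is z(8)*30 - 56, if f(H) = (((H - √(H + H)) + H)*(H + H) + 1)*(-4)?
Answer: -775826 - 76800*I*√10 ≈ -7.7583e+5 - 2.4286e+5*I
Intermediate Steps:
f(H) = -4 - 8*H*(2*H - √2*√H) (f(H) = (((H - √(2*H)) + H)*(2*H) + 1)*(-4) = (((H - √2*√H) + H)*(2*H) + 1)*(-4) = ((2*H - √2*√H)*(2*H) + 1)*(-4) = (2*H*(2*H - √2*√H) + 1)*(-4) = (1 + 2*H*(2*H - √2*√H))*(-4) = -4 - 8*H*(2*H - √2*√H))
z(t) = -3 + t²*(-404 - 40*I*√10) (z(t) = -3 + (-4 - 16*(-5)² + 8*√2*(-5)^(3/2))*t² = -3 + (-4 - 16*25 + 8*√2*(-5*I*√5))*t² = -3 + (-4 - 400 - 40*I*√10)*t² = -3 + (-404 - 40*I*√10)*t² = -3 + t²*(-404 - 40*I*√10))
z(8)*30 - 56 = (-3 + 8²*(-404 - 40*I*√10))*30 - 56 = (-3 + 64*(-404 - 40*I*√10))*30 - 56 = (-3 + (-25856 - 2560*I*√10))*30 - 56 = (-25859 - 2560*I*√10)*30 - 56 = (-775770 - 76800*I*√10) - 56 = -775826 - 76800*I*√10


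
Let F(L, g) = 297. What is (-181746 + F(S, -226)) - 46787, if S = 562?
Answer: -228236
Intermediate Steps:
(-181746 + F(S, -226)) - 46787 = (-181746 + 297) - 46787 = -181449 - 46787 = -228236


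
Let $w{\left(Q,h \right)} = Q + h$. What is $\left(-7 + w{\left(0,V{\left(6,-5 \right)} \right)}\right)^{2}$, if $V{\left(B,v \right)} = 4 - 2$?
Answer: $25$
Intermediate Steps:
$V{\left(B,v \right)} = 2$ ($V{\left(B,v \right)} = 4 - 2 = 2$)
$\left(-7 + w{\left(0,V{\left(6,-5 \right)} \right)}\right)^{2} = \left(-7 + \left(0 + 2\right)\right)^{2} = \left(-7 + 2\right)^{2} = \left(-5\right)^{2} = 25$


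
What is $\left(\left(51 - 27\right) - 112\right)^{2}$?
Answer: $7744$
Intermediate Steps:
$\left(\left(51 - 27\right) - 112\right)^{2} = \left(24 - 112\right)^{2} = \left(-88\right)^{2} = 7744$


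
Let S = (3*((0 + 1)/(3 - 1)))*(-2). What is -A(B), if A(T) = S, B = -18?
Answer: 3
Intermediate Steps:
S = -3 (S = (3*(1/2))*(-2) = (3*(1*(½)))*(-2) = (3*(½))*(-2) = (3/2)*(-2) = -3)
A(T) = -3
-A(B) = -1*(-3) = 3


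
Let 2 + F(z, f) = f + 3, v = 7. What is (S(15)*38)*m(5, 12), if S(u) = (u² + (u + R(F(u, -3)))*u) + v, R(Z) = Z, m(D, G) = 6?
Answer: 97356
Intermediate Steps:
F(z, f) = 1 + f (F(z, f) = -2 + (f + 3) = -2 + (3 + f) = 1 + f)
S(u) = 7 + u² + u*(-2 + u) (S(u) = (u² + (u + (1 - 3))*u) + 7 = (u² + (u - 2)*u) + 7 = (u² + (-2 + u)*u) + 7 = (u² + u*(-2 + u)) + 7 = 7 + u² + u*(-2 + u))
(S(15)*38)*m(5, 12) = ((7 - 2*15 + 2*15²)*38)*6 = ((7 - 30 + 2*225)*38)*6 = ((7 - 30 + 450)*38)*6 = (427*38)*6 = 16226*6 = 97356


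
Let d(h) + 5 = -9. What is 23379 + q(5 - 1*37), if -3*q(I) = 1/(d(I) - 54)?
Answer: 4769317/204 ≈ 23379.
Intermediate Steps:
d(h) = -14 (d(h) = -5 - 9 = -14)
q(I) = 1/204 (q(I) = -1/(3*(-14 - 54)) = -⅓/(-68) = -⅓*(-1/68) = 1/204)
23379 + q(5 - 1*37) = 23379 + 1/204 = 4769317/204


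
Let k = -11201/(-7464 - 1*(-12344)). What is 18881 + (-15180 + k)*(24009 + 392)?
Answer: -1807768214721/4880 ≈ -3.7044e+8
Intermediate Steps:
k = -11201/4880 (k = -11201/(-7464 + 12344) = -11201/4880 ≈ -2.2953)
18881 + (-15180 + k)*(24009 + 392) = 18881 + (-15180 - 11201/4880)*(24009 + 392) = 18881 - 74089601/4880*24401 = 18881 - 1807860354001/4880 = -1807768214721/4880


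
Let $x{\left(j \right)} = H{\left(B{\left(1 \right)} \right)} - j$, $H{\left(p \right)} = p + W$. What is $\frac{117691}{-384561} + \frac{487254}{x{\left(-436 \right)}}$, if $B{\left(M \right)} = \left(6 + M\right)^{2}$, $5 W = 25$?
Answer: $\frac{93660608452}{94217445} \approx 994.09$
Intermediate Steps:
$W = 5$ ($W = \frac{1}{5} \cdot 25 = 5$)
$H{\left(p \right)} = 5 + p$ ($H{\left(p \right)} = p + 5 = 5 + p$)
$x{\left(j \right)} = 54 - j$ ($x{\left(j \right)} = \left(5 + \left(6 + 1\right)^{2}\right) - j = \left(5 + 7^{2}\right) - j = \left(5 + 49\right) - j = 54 - j$)
$\frac{117691}{-384561} + \frac{487254}{x{\left(-436 \right)}} = \frac{117691}{-384561} + \frac{487254}{54 - -436} = 117691 \left(- \frac{1}{384561}\right) + \frac{487254}{54 + 436} = - \frac{117691}{384561} + \frac{487254}{490} = - \frac{117691}{384561} + 487254 \cdot \frac{1}{490} = - \frac{117691}{384561} + \frac{243627}{245} = \frac{93660608452}{94217445}$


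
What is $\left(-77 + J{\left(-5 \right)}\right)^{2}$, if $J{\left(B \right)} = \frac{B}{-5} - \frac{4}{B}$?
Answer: $\frac{141376}{25} \approx 5655.0$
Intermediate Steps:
$J{\left(B \right)} = - \frac{4}{B} - \frac{B}{5}$ ($J{\left(B \right)} = B \left(- \frac{1}{5}\right) - \frac{4}{B} = - \frac{B}{5} - \frac{4}{B} = - \frac{4}{B} - \frac{B}{5}$)
$\left(-77 + J{\left(-5 \right)}\right)^{2} = \left(-77 - \left(-1 + \frac{4}{-5}\right)\right)^{2} = \left(-77 + \left(\left(-4\right) \left(- \frac{1}{5}\right) + 1\right)\right)^{2} = \left(-77 + \left(\frac{4}{5} + 1\right)\right)^{2} = \left(-77 + \frac{9}{5}\right)^{2} = \left(- \frac{376}{5}\right)^{2} = \frac{141376}{25}$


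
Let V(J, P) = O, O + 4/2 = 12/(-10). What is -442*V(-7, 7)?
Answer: 7072/5 ≈ 1414.4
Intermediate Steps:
O = -16/5 (O = -2 + 12/(-10) = -2 + 12*(-1/10) = -2 - 6/5 = -16/5 ≈ -3.2000)
V(J, P) = -16/5
-442*V(-7, 7) = -442*(-16/5) = 7072/5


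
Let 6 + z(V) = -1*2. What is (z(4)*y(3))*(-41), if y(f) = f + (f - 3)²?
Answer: 984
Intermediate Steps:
y(f) = f + (-3 + f)²
z(V) = -8 (z(V) = -6 - 1*2 = -6 - 2 = -8)
(z(4)*y(3))*(-41) = -8*(3 + (-3 + 3)²)*(-41) = -8*(3 + 0²)*(-41) = -8*(3 + 0)*(-41) = -8*3*(-41) = -24*(-41) = 984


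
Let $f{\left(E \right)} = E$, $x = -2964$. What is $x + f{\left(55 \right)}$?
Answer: $-2909$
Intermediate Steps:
$x + f{\left(55 \right)} = -2964 + 55 = -2909$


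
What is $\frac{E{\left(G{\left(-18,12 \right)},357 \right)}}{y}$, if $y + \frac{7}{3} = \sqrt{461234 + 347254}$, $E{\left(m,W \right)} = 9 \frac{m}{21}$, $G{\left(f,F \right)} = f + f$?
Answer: $- \frac{324}{7276343} - \frac{5832 \sqrt{22458}}{50934401} \approx -0.017204$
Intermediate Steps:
$G{\left(f,F \right)} = 2 f$
$E{\left(m,W \right)} = \frac{3 m}{7}$ ($E{\left(m,W \right)} = 9 m \frac{1}{21} = 9 \frac{m}{21} = \frac{3 m}{7}$)
$y = - \frac{7}{3} + 6 \sqrt{22458}$ ($y = - \frac{7}{3} + \sqrt{461234 + 347254} = - \frac{7}{3} + \sqrt{808488} = - \frac{7}{3} + 6 \sqrt{22458} \approx 896.83$)
$\frac{E{\left(G{\left(-18,12 \right)},357 \right)}}{y} = \frac{\frac{3}{7} \cdot 2 \left(-18\right)}{- \frac{7}{3} + 6 \sqrt{22458}} = \frac{\frac{3}{7} \left(-36\right)}{- \frac{7}{3} + 6 \sqrt{22458}} = - \frac{108}{7 \left(- \frac{7}{3} + 6 \sqrt{22458}\right)}$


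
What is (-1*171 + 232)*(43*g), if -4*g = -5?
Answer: 13115/4 ≈ 3278.8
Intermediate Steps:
g = 5/4 (g = -¼*(-5) = 5/4 ≈ 1.2500)
(-1*171 + 232)*(43*g) = (-1*171 + 232)*(43*(5/4)) = (-171 + 232)*(215/4) = 61*(215/4) = 13115/4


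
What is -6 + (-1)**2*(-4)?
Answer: -10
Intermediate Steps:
-6 + (-1)**2*(-4) = -6 + 1*(-4) = -6 - 4 = -10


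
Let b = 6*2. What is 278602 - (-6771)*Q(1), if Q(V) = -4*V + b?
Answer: 332770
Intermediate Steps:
b = 12
Q(V) = 12 - 4*V (Q(V) = -4*V + 12 = 12 - 4*V)
278602 - (-6771)*Q(1) = 278602 - (-6771)*(12 - 4*1) = 278602 - (-6771)*(12 - 4) = 278602 - (-6771)*8 = 278602 - 1*(-54168) = 278602 + 54168 = 332770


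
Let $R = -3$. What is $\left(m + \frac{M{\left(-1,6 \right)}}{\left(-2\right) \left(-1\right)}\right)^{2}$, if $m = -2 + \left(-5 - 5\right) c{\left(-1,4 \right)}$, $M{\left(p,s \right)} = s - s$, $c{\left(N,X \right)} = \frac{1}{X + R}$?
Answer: $144$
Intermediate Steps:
$c{\left(N,X \right)} = \frac{1}{-3 + X}$ ($c{\left(N,X \right)} = \frac{1}{X - 3} = \frac{1}{-3 + X}$)
$M{\left(p,s \right)} = 0$
$m = -12$ ($m = -2 + \frac{-5 - 5}{-3 + 4} = -2 - \frac{10}{1} = -2 - 10 = -12$)
$\left(m + \frac{M{\left(-1,6 \right)}}{\left(-2\right) \left(-1\right)}\right)^{2} = \left(-12 + \frac{0}{\left(-2\right) \left(-1\right)}\right)^{2} = \left(-12 + \frac{0}{2}\right)^{2} = \left(-12 + 0 \cdot \frac{1}{2}\right)^{2} = \left(-12 + 0\right)^{2} = \left(-12\right)^{2} = 144$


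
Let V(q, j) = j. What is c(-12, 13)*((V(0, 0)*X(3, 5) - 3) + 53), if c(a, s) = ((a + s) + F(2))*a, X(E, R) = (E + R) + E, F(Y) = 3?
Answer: -2400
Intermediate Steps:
X(E, R) = R + 2*E
c(a, s) = a*(3 + a + s) (c(a, s) = ((a + s) + 3)*a = (3 + a + s)*a = a*(3 + a + s))
c(-12, 13)*((V(0, 0)*X(3, 5) - 3) + 53) = (-12*(3 - 12 + 13))*((0*(5 + 2*3) - 3) + 53) = (-12*4)*((0*(5 + 6) - 3) + 53) = -48*((0*11 - 3) + 53) = -48*((0 - 3) + 53) = -48*(-3 + 53) = -48*50 = -2400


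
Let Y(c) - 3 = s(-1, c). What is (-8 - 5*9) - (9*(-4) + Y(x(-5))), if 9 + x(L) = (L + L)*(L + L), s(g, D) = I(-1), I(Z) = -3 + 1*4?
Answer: -21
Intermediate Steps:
I(Z) = 1 (I(Z) = -3 + 4 = 1)
s(g, D) = 1
x(L) = -9 + 4*L² (x(L) = -9 + (L + L)*(L + L) = -9 + (2*L)*(2*L) = -9 + 4*L²)
Y(c) = 4 (Y(c) = 3 + 1 = 4)
(-8 - 5*9) - (9*(-4) + Y(x(-5))) = (-8 - 5*9) - (9*(-4) + 4) = (-8 - 45) - (-36 + 4) = -53 - 1*(-32) = -53 + 32 = -21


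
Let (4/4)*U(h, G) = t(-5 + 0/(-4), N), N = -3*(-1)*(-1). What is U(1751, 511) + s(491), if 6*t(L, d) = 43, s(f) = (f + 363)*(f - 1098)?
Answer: -3110225/6 ≈ -5.1837e+5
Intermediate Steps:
s(f) = (-1098 + f)*(363 + f) (s(f) = (363 + f)*(-1098 + f) = (-1098 + f)*(363 + f))
N = -3 (N = 3*(-1) = -3)
t(L, d) = 43/6 (t(L, d) = (⅙)*43 = 43/6)
U(h, G) = 43/6
U(1751, 511) + s(491) = 43/6 + (-398574 + 491² - 735*491) = 43/6 + (-398574 + 241081 - 360885) = 43/6 - 518378 = -3110225/6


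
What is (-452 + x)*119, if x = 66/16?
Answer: -426377/8 ≈ -53297.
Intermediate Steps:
x = 33/8 (x = 66*(1/16) = 33/8 ≈ 4.1250)
(-452 + x)*119 = (-452 + 33/8)*119 = -3583/8*119 = -426377/8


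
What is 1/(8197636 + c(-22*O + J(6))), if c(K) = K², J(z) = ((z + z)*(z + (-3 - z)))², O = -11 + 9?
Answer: 1/9993236 ≈ 1.0007e-7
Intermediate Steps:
O = -2
J(z) = 36*z² (J(z) = ((2*z)*(-3))² = (-6*z)² = 36*z²)
1/(8197636 + c(-22*O + J(6))) = 1/(8197636 + (-22*(-2) + 36*6²)²) = 1/(8197636 + (44 + 36*36)²) = 1/(8197636 + (44 + 1296)²) = 1/(8197636 + 1340²) = 1/(8197636 + 1795600) = 1/9993236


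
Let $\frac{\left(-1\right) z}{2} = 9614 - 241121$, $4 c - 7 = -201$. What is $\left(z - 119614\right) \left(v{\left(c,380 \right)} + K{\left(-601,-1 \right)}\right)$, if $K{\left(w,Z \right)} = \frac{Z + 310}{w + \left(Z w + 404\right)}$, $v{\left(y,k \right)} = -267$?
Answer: $-91425150$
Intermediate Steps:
$c = - \frac{97}{2}$ ($c = \frac{7}{4} + \frac{1}{4} \left(-201\right) = \frac{7}{4} - \frac{201}{4} = - \frac{97}{2} \approx -48.5$)
$z = 463014$ ($z = - 2 \left(9614 - 241121\right) = \left(-2\right) \left(-231507\right) = 463014$)
$K{\left(w,Z \right)} = \frac{310 + Z}{404 + w + Z w}$ ($K{\left(w,Z \right)} = \frac{310 + Z}{w + \left(404 + Z w\right)} = \frac{310 + Z}{404 + w + Z w}$)
$\left(z - 119614\right) \left(v{\left(c,380 \right)} + K{\left(-601,-1 \right)}\right) = \left(463014 - 119614\right) \left(-267 + \frac{310 - 1}{404 - 601 - -601}\right) = 343400 \left(-267 + \frac{1}{404 - 601 + 601} \cdot 309\right) = 343400 \left(-267 + \frac{1}{404} \cdot 309\right) = 343400 \left(-267 + \frac{309}{404}\right) = 343400 \left(- \frac{107559}{404}\right) = -91425150$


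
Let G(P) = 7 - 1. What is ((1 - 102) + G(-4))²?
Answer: 9025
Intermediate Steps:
G(P) = 6
((1 - 102) + G(-4))² = ((1 - 102) + 6)² = (-101 + 6)² = (-95)² = 9025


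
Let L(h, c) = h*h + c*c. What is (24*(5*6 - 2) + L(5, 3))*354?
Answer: 249924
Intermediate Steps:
L(h, c) = c² + h² (L(h, c) = h² + c² = c² + h²)
(24*(5*6 - 2) + L(5, 3))*354 = (24*(5*6 - 2) + (3² + 5²))*354 = (24*(30 - 2) + (9 + 25))*354 = (24*28 + 34)*354 = (672 + 34)*354 = 706*354 = 249924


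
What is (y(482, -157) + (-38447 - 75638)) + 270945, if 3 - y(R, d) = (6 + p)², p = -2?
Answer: 156847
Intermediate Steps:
y(R, d) = -13 (y(R, d) = 3 - (6 - 2)² = 3 - 1*4² = 3 - 1*16 = 3 - 16 = -13)
(y(482, -157) + (-38447 - 75638)) + 270945 = (-13 + (-38447 - 75638)) + 270945 = (-13 - 114085) + 270945 = -114098 + 270945 = 156847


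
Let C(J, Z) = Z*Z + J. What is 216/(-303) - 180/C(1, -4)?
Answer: -19404/1717 ≈ -11.301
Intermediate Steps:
C(J, Z) = J + Z² (C(J, Z) = Z² + J = J + Z²)
216/(-303) - 180/C(1, -4) = 216/(-303) - 180/(1 + (-4)²) = 216*(-1/303) - 180/(1 + 16) = -72/101 - 180/17 = -19404/1717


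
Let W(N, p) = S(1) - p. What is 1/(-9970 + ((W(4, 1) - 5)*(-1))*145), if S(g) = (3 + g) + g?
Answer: -1/9825 ≈ -0.00010178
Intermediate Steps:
S(g) = 3 + 2*g
W(N, p) = 5 - p (W(N, p) = (3 + 2*1) - p = (3 + 2) - p = 5 - p)
1/(-9970 + ((W(4, 1) - 5)*(-1))*145) = 1/(-9970 + (((5 - 1*1) - 5)*(-1))*145) = 1/(-9970 + (((5 - 1) - 5)*(-1))*145) = 1/(-9970 + ((4 - 5)*(-1))*145) = 1/(-9970 - 1*(-1)*145) = 1/(-9970 + 1*145) = 1/(-9970 + 145) = 1/(-9825) = -1/9825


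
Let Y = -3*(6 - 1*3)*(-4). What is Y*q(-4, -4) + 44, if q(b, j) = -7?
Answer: -208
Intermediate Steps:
Y = 36 (Y = -3*(6 - 3)*(-4) = -3*3*(-4) = -9*(-4) = 36)
Y*q(-4, -4) + 44 = 36*(-7) + 44 = -252 + 44 = -208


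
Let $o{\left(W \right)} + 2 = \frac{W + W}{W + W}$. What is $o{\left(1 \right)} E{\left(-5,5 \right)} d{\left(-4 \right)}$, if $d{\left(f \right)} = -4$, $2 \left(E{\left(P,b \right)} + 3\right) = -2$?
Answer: $-16$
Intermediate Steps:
$E{\left(P,b \right)} = -4$ ($E{\left(P,b \right)} = -3 + \frac{1}{2} \left(-2\right) = -3 - 1 = -4$)
$o{\left(W \right)} = -1$ ($o{\left(W \right)} = -2 + \frac{W + W}{W + W} = -2 + \frac{2 W}{2 W} = -2 + 2 W \frac{1}{2 W} = -2 + 1 = -1$)
$o{\left(1 \right)} E{\left(-5,5 \right)} d{\left(-4 \right)} = \left(-1\right) \left(-4\right) \left(-4\right) = 4 \left(-4\right) = -16$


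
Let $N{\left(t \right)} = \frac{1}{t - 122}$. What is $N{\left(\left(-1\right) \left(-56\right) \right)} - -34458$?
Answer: $\frac{2274227}{66} \approx 34458.0$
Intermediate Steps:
$N{\left(t \right)} = \frac{1}{-122 + t}$
$N{\left(\left(-1\right) \left(-56\right) \right)} - -34458 = \frac{1}{-122 - -56} - -34458 = \frac{1}{-122 + 56} + 34458 = \frac{1}{-66} + 34458 = - \frac{1}{66} + 34458 = \frac{2274227}{66}$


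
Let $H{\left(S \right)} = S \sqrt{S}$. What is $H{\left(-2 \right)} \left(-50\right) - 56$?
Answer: $-56 + 100 i \sqrt{2} \approx -56.0 + 141.42 i$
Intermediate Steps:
$H{\left(S \right)} = S^{\frac{3}{2}}$
$H{\left(-2 \right)} \left(-50\right) - 56 = \left(-2\right)^{\frac{3}{2}} \left(-50\right) - 56 = - 2 i \sqrt{2} \left(-50\right) - 56 = 100 i \sqrt{2} - 56 = -56 + 100 i \sqrt{2}$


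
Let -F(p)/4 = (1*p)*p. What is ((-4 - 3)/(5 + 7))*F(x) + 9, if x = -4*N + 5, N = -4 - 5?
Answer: 11794/3 ≈ 3931.3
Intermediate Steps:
N = -9
x = 41 (x = -4*(-9) + 5 = 36 + 5 = 41)
F(p) = -4*p² (F(p) = -4*1*p*p = -4*p*p = -4*p²)
((-4 - 3)/(5 + 7))*F(x) + 9 = ((-4 - 3)/(5 + 7))*(-4*41²) + 9 = (-7/12)*(-4*1681) + 9 = -7*1/12*(-6724) + 9 = -7/12*(-6724) + 9 = 11767/3 + 9 = 11794/3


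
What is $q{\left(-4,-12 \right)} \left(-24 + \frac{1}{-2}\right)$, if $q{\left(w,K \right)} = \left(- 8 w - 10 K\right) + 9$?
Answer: $- \frac{7889}{2} \approx -3944.5$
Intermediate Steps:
$q{\left(w,K \right)} = 9 - 10 K - 8 w$ ($q{\left(w,K \right)} = \left(- 10 K - 8 w\right) + 9 = 9 - 10 K - 8 w$)
$q{\left(-4,-12 \right)} \left(-24 + \frac{1}{-2}\right) = \left(9 - -120 - -32\right) \left(-24 + \frac{1}{-2}\right) = \left(9 + 120 + 32\right) \left(-24 - \frac{1}{2}\right) = 161 \left(- \frac{49}{2}\right) = - \frac{7889}{2}$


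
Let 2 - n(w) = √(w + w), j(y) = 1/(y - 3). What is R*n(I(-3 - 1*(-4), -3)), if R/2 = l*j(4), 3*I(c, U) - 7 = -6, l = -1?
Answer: -4 + 2*√6/3 ≈ -2.3670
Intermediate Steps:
I(c, U) = ⅓ (I(c, U) = 7/3 + (⅓)*(-6) = 7/3 - 2 = ⅓)
j(y) = 1/(-3 + y)
n(w) = 2 - √2*√w (n(w) = 2 - √(w + w) = 2 - √(2*w) = 2 - √2*√w)
R = -2 (R = 2*(-1/(-3 + 4)) = 2*(-1/1) = 2*(-1*1) = 2*(-1) = -2)
R*n(I(-3 - 1*(-4), -3)) = -2*(2 - √2*√(⅓)) = -2*(2 - √2*√3/3) = -2*(2 - √6/3) = -4 + 2*√6/3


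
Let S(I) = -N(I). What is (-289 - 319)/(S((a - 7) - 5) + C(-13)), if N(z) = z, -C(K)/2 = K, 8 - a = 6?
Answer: -152/9 ≈ -16.889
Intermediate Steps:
a = 2 (a = 8 - 1*6 = 8 - 6 = 2)
C(K) = -2*K
S(I) = -I
(-289 - 319)/(S((a - 7) - 5) + C(-13)) = (-289 - 319)/(-((2 - 7) - 5) - 2*(-13)) = -608/(-(-5 - 5) + 26) = -608/(-1*(-10) + 26) = -608/(10 + 26) = -608/36 = -608*1/36 = -152/9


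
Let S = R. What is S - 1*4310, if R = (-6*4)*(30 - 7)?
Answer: -4862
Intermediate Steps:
R = -552 (R = -24*23 = -552)
S = -552
S - 1*4310 = -552 - 1*4310 = -552 - 4310 = -4862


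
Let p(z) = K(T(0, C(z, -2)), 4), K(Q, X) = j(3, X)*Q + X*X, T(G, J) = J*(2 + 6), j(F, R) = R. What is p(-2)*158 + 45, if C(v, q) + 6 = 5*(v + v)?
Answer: -128883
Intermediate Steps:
C(v, q) = -6 + 10*v (C(v, q) = -6 + 5*(v + v) = -6 + 5*(2*v) = -6 + 10*v)
T(G, J) = 8*J (T(G, J) = J*8 = 8*J)
K(Q, X) = X² + Q*X (K(Q, X) = X*Q + X*X = Q*X + X² = X² + Q*X)
p(z) = -176 + 320*z (p(z) = 4*(8*(-6 + 10*z) + 4) = 4*((-48 + 80*z) + 4) = 4*(-44 + 80*z) = -176 + 320*z)
p(-2)*158 + 45 = (-176 + 320*(-2))*158 + 45 = (-176 - 640)*158 + 45 = -816*158 + 45 = -128928 + 45 = -128883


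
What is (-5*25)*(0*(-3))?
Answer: 0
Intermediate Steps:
(-5*25)*(0*(-3)) = -125*0 = 0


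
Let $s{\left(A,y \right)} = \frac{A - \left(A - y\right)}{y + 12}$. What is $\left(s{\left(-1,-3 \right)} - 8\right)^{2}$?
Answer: $\frac{625}{9} \approx 69.444$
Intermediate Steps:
$s{\left(A,y \right)} = \frac{y}{12 + y}$
$\left(s{\left(-1,-3 \right)} - 8\right)^{2} = \left(- \frac{3}{12 - 3} - 8\right)^{2} = \left(- \frac{3}{9} - 8\right)^{2} = \left(\left(-3\right) \frac{1}{9} - 8\right)^{2} = \left(- \frac{1}{3} - 8\right)^{2} = \left(- \frac{25}{3}\right)^{2} = \frac{625}{9}$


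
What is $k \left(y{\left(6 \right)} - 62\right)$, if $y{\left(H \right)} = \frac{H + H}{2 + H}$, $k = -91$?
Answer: $\frac{11011}{2} \approx 5505.5$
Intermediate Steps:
$y{\left(H \right)} = \frac{2 H}{2 + H}$
$k \left(y{\left(6 \right)} - 62\right) = - 91 \left(2 \cdot 6 \frac{1}{2 + 6} - 62\right) = - 91 \left(2 \cdot 6 \cdot \frac{1}{8} - 62\right) = - 91 \left(\frac{3}{2} - 62\right) = \left(-91\right) \left(- \frac{121}{2}\right) = \frac{11011}{2}$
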